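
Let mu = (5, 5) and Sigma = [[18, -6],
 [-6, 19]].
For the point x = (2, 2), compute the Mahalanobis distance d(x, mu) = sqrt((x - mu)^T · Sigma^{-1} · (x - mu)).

Step 1 — centre the observation: (x - mu) = (-3, -3).

Step 2 — invert Sigma. det(Sigma) = 18·19 - (-6)² = 306.
  Sigma^{-1} = (1/det) · [[d, -b], [-b, a]] = [[0.0621, 0.0196],
 [0.0196, 0.0588]].

Step 3 — form the quadratic (x - mu)^T · Sigma^{-1} · (x - mu):
  Sigma^{-1} · (x - mu) = (-0.2451, -0.2353).
  (x - mu)^T · [Sigma^{-1} · (x - mu)] = (-3)·(-0.2451) + (-3)·(-0.2353) = 1.4412.

Step 4 — take square root: d = √(1.4412) ≈ 1.2005.

d(x, mu) = √(1.4412) ≈ 1.2005


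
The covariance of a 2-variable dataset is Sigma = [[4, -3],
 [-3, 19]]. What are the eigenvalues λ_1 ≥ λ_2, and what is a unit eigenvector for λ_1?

Step 1 — characteristic polynomial of 2×2 Sigma:
  det(Sigma - λI) = λ² - trace · λ + det = 0.
  trace = 4 + 19 = 23, det = 4·19 - (-3)² = 67.
Step 2 — discriminant:
  Δ = trace² - 4·det = 529 - 268 = 261.
Step 3 — eigenvalues:
  λ = (trace ± √Δ)/2 = (23 ± 16.1555)/2,
  λ_1 = 19.5777,  λ_2 = 3.4223.

Step 4 — unit eigenvector for λ_1: solve (Sigma - λ_1 I)v = 0. First row:
  (4 - 19.5777)·v_x + (-3)·v_y = 0, i.e. (-15.5777)·v_x + (-3)·v_y = 0,
  so v ∝ (b, λ_1 - a) = (-3, 15.5777); multiply by -1 so the first entry is positive: u = (3, -15.5777).
  ||u|| = √((3)² + (-15.5777)²) = √(251.6662) ≈ 15.864,
  v_1 = u/||u|| ≈ (0.1891, -0.982) (||v_1|| = 1).

λ_1 = 19.5777,  λ_2 = 3.4223;  v_1 ≈ (0.1891, -0.982)


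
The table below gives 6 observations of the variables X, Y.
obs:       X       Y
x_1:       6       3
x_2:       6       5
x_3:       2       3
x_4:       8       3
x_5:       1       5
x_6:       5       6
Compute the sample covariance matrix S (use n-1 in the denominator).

Step 1 — column means:
  mean(X) = (6 + 6 + 2 + 8 + 1 + 5) / 6 = 28/6 = 4.6667
  mean(Y) = (3 + 5 + 3 + 3 + 5 + 6) / 6 = 25/6 = 4.1667

Step 2 — sample covariance S[i,j] = (1/(n-1)) · Σ_k (x_{k,i} - mean_i) · (x_{k,j} - mean_j), with n-1 = 5.
  S[X,X] = ((1.3333)·(1.3333) + (1.3333)·(1.3333) + (-2.6667)·(-2.6667) + (3.3333)·(3.3333) + (-3.6667)·(-3.6667) + (0.3333)·(0.3333)) / 5 = 35.3333/5 = 7.0667
  S[X,Y] = ((1.3333)·(-1.1667) + (1.3333)·(0.8333) + (-2.6667)·(-1.1667) + (3.3333)·(-1.1667) + (-3.6667)·(0.8333) + (0.3333)·(1.8333)) / 5 = -3.6667/5 = -0.7333
  S[Y,Y] = ((-1.1667)·(-1.1667) + (0.8333)·(0.8333) + (-1.1667)·(-1.1667) + (-1.1667)·(-1.1667) + (0.8333)·(0.8333) + (1.8333)·(1.8333)) / 5 = 8.8333/5 = 1.7667

S is symmetric (S[j,i] = S[i,j]). Assembling:

S = [[7.0667, -0.7333],
 [-0.7333, 1.7667]]


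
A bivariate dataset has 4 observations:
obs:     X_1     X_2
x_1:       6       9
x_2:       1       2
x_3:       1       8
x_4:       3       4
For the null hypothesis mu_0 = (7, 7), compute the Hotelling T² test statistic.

Step 1 — sample mean vector:
  mean(X_1) = (6 + 1 + 1 + 3) / 4 = 11/4 = 2.75
  mean(X_2) = (9 + 2 + 8 + 4) / 4 = 23/4 = 5.75
  x̄ = (2.75, 5.75),  deviation x̄ - mu_0 = (2.75, 5.75) - (7, 7) = (-4.25, -1.25).

Step 2 — sample covariance matrix, S[i,j] = (1/(n-1)) · Σ_k (x_{k,i} - mean_i) · (x_{k,j} - mean_j), divisor n-1 = 3:
  S[X_1,X_1] = ((3.25)·(3.25) + (-1.75)·(-1.75) + (-1.75)·(-1.75) + (0.25)·(0.25)) / 3 = 16.75/3 = 5.5833
  S[X_1,X_2] = ((3.25)·(3.25) + (-1.75)·(-3.75) + (-1.75)·(2.25) + (0.25)·(-1.75)) / 3 = 12.75/3 = 4.25
  S[X_2,X_2] = ((3.25)·(3.25) + (-3.75)·(-3.75) + (2.25)·(2.25) + (-1.75)·(-1.75)) / 3 = 32.75/3 = 10.9167
  S = [[5.5833, 4.25],
 [4.25, 10.9167]].

Step 3 — invert S. det(S) = 5.5833·10.9167 - (4.25)² = 42.8889.
  S^{-1} = (1/det) · [[d, -b], [-b, a]] = [[0.2545, -0.0991],
 [-0.0991, 0.1302]].

Step 4 — quadratic form (x̄ - mu_0)^T · S^{-1} · (x̄ - mu_0):
  S^{-1} · (x̄ - mu_0) = (-0.9579, 0.2584),
  (x̄ - mu_0)^T · [...] = (-4.25)·(-0.9579) + (-1.25)·(0.2584) = 3.7481.

Step 5 — scale by n: T² = 4 · 3.7481 = 14.9922.

T² ≈ 14.9922


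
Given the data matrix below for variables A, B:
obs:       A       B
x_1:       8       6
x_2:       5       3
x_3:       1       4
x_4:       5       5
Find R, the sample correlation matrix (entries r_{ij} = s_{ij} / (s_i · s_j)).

Step 1 — column means:
  mean(A) = (8 + 5 + 1 + 5) / 4 = 19/4 = 4.75
  mean(B) = (6 + 3 + 4 + 5) / 4 = 18/4 = 4.5

Step 2 — sample variances and covariances s[i,j] = (1/(n-1)) · Σ_k (x_{k,i} - mean_i) · (x_{k,j} - mean_j), with n-1 = 3:
  s[A,A] = ((3.25)·(3.25) + (0.25)·(0.25) + (-3.75)·(-3.75) + (0.25)·(0.25)) / 3 = 24.75/3 = 8.25
  s[A,B] = ((3.25)·(1.5) + (0.25)·(-1.5) + (-3.75)·(-0.5) + (0.25)·(0.5)) / 3 = 6.5/3 = 2.1667
  s[B,B] = ((1.5)·(1.5) + (-1.5)·(-1.5) + (-0.5)·(-0.5) + (0.5)·(0.5)) / 3 = 5/3 = 1.6667
  Sample standard deviations s_i = √(s[i,i]):
  s(A) = √(8.25) = 2.8723
  s(B) = √(1.6667) = 1.291

Step 3 — r_{ij} = s_{ij} / (s_i · s_j):
  r[A,A] = 1 (diagonal).
  r[A,B] = 2.1667 / (2.8723 · 1.291) = 2.1667 / 3.7081 = 0.5843
  r[B,B] = 1 (diagonal).

R is symmetric with unit diagonal. Assembling:

R = [[1, 0.5843],
 [0.5843, 1]]


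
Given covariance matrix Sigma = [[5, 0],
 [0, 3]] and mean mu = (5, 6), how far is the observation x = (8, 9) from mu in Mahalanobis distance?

Step 1 — centre the observation: (x - mu) = (3, 3).

Step 2 — invert Sigma. det(Sigma) = 5·3 - (0)² = 15.
  Sigma^{-1} = (1/det) · [[d, -b], [-b, a]] = [[0.2, 0],
 [0, 0.3333]].

Step 3 — form the quadratic (x - mu)^T · Sigma^{-1} · (x - mu):
  Sigma^{-1} · (x - mu) = (0.6, 1).
  (x - mu)^T · [Sigma^{-1} · (x - mu)] = (3)·(0.6) + (3)·(1) = 4.8.

Step 4 — take square root: d = √(4.8) ≈ 2.1909.

d(x, mu) = √(4.8) ≈ 2.1909


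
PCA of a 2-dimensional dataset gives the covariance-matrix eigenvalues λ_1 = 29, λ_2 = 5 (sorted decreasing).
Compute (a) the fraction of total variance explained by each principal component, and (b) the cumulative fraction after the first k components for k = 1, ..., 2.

Step 1 — total variance = trace(Sigma) = Σ λ_i = 29 + 5 = 34.

Step 2 — fraction explained by component i = λ_i / Σ λ:
  PC1: 29/34 = 0.8529
  PC2: 5/34 = 0.1471

Step 3 — cumulative fraction after k components = (λ_1 + ... + λ_k) / Σ λ:
  k = 1: 29/34 = 0.8529
  k = 2: (29 + 5)/34 = 34/34 = 1

Summary (fraction, with percent):

explained: PC1 0.8529 (85.29%), PC2 0.1471 (14.71%);  cumulative: 0.8529, 1


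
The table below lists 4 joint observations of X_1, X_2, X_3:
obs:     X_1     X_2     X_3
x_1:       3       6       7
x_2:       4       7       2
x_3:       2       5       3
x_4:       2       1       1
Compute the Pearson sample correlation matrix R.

Step 1 — column means:
  mean(X_1) = (3 + 4 + 2 + 2) / 4 = 11/4 = 2.75
  mean(X_2) = (6 + 7 + 5 + 1) / 4 = 19/4 = 4.75
  mean(X_3) = (7 + 2 + 3 + 1) / 4 = 13/4 = 3.25

Step 2 — sample variances and covariances s[i,j] = (1/(n-1)) · Σ_k (x_{k,i} - mean_i) · (x_{k,j} - mean_j), with n-1 = 3:
  s[X_1,X_1] = ((0.25)·(0.25) + (1.25)·(1.25) + (-0.75)·(-0.75) + (-0.75)·(-0.75)) / 3 = 2.75/3 = 0.9167
  s[X_1,X_2] = ((0.25)·(1.25) + (1.25)·(2.25) + (-0.75)·(0.25) + (-0.75)·(-3.75)) / 3 = 5.75/3 = 1.9167
  s[X_1,X_3] = ((0.25)·(3.75) + (1.25)·(-1.25) + (-0.75)·(-0.25) + (-0.75)·(-2.25)) / 3 = 1.25/3 = 0.4167
  s[X_2,X_2] = ((1.25)·(1.25) + (2.25)·(2.25) + (0.25)·(0.25) + (-3.75)·(-3.75)) / 3 = 20.75/3 = 6.9167
  s[X_2,X_3] = ((1.25)·(3.75) + (2.25)·(-1.25) + (0.25)·(-0.25) + (-3.75)·(-2.25)) / 3 = 10.25/3 = 3.4167
  s[X_3,X_3] = ((3.75)·(3.75) + (-1.25)·(-1.25) + (-0.25)·(-0.25) + (-2.25)·(-2.25)) / 3 = 20.75/3 = 6.9167
  Sample standard deviations s_i = √(s[i,i]):
  s(X_1) = √(0.9167) = 0.9574
  s(X_2) = √(6.9167) = 2.63
  s(X_3) = √(6.9167) = 2.63

Step 3 — r_{ij} = s_{ij} / (s_i · s_j):
  r[X_1,X_1] = 1 (diagonal).
  r[X_1,X_2] = 1.9167 / (0.9574 · 2.63) = 1.9167 / 2.518 = 0.7612
  r[X_1,X_3] = 0.4167 / (0.9574 · 2.63) = 0.4167 / 2.518 = 0.1655
  r[X_2,X_2] = 1 (diagonal).
  r[X_2,X_3] = 3.4167 / (2.63 · 2.63) = 3.4167 / 6.9167 = 0.494
  r[X_3,X_3] = 1 (diagonal).

R is symmetric with unit diagonal. Assembling:

R = [[1, 0.7612, 0.1655],
 [0.7612, 1, 0.494],
 [0.1655, 0.494, 1]]


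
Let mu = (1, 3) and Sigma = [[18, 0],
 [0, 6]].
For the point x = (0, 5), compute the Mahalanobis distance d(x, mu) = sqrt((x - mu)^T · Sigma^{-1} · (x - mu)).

Step 1 — centre the observation: (x - mu) = (-1, 2).

Step 2 — invert Sigma. det(Sigma) = 18·6 - (0)² = 108.
  Sigma^{-1} = (1/det) · [[d, -b], [-b, a]] = [[0.0556, 0],
 [0, 0.1667]].

Step 3 — form the quadratic (x - mu)^T · Sigma^{-1} · (x - mu):
  Sigma^{-1} · (x - mu) = (-0.0556, 0.3333).
  (x - mu)^T · [Sigma^{-1} · (x - mu)] = (-1)·(-0.0556) + (2)·(0.3333) = 0.7222.

Step 4 — take square root: d = √(0.7222) ≈ 0.8498.

d(x, mu) = √(0.7222) ≈ 0.8498


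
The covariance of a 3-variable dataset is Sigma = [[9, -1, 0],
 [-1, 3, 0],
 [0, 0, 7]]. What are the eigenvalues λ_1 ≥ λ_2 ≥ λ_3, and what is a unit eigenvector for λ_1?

Step 1 — characteristic polynomial p(λ) = det(λI - Sigma) = λ³ - tr·λ² + c_1·λ - det, where tr = trace, c_1 = sum of the principal 2×2 minors, det = det(Sigma):
  tr = 9 + 3 + 7 = 19,
  c_1 = (9·3 - (-1)²) + (9·7 - (0)²) + (3·7 - (0)²) = 26 + 63 + 21 = 110,
  det = 9·(3·7 - (0)²) - (-1)·((-1)·7 - (0)·(0)) + (0)·((-1)·(0) - 3·(0)) = 9·(21) - (-1)·(-7) + (0)·(0) = 182.
  So p(λ) = λ³ - 19λ² + 110λ - 182.
Step 2 — look for an integer root (rational root theorem: any rational root is an integer divisor of 182). Testing λ = 7:
  p(7) = 343 - 931 + 770 - 182 = 0  ✓
  Dividing out (λ - 7): p(λ) = (λ - 7)(λ² - 12λ + 26).
Step 3 — remaining eigenvalues from the quadratic λ² - 12λ + 26 = 0:
  Δ = 12² - 4·26 = 144 - 104 = 40,  λ = (12 ± √40)/2 = (12 ± 6.3246)/2 ≈ 9.1623 or 2.8377.
  Sorted: λ_1 = 9.1623,  λ_2 = 7,  λ_3 = 2.8377  (check: sum = 19 = tr ✓).

Step 4 — unit eigenvector for λ_1 ≈ 9.1623: v spans the null space of (Sigma - λ_1 I), whose rows are
  r_1 = (-0.1623, -1, 0),  r_2 = (-1, -6.1623, 0),  r_3 = (0, 0, -2.1623).
  v is orthogonal to every row, so take v ∝ r_1 × r_3 = ((-1)·(-2.1623) - (0)·(0), (0)·(0) - (-0.1623)·(-2.1623), (-0.1623)·(0) - (-1)·(0)) ≈ (2.1623, -0.3509, 0).
  Let u = (2.1623, -0.3509, 0).
  ||u|| = √((2.1623)² + (-0.3509)² + (0)²) = √(4.7986) ≈ 2.1906,  v_1 = u/||u|| ≈ (0.9871, -0.1602, 0) (||v_1|| = 1).

λ_1 = 9.1623,  λ_2 = 7,  λ_3 = 2.8377;  v_1 ≈ (0.9871, -0.1602, 0)


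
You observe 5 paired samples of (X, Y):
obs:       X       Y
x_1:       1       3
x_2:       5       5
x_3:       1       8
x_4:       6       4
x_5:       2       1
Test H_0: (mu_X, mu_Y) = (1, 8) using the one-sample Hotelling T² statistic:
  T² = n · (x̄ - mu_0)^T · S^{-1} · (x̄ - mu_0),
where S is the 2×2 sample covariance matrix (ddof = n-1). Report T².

Step 1 — sample mean vector:
  mean(X) = (1 + 5 + 1 + 6 + 2) / 5 = 15/5 = 3
  mean(Y) = (3 + 5 + 8 + 4 + 1) / 5 = 21/5 = 4.2
  x̄ = (3, 4.2),  deviation x̄ - mu_0 = (3, 4.2) - (1, 8) = (2, -3.8).

Step 2 — sample covariance matrix, S[i,j] = (1/(n-1)) · Σ_k (x_{k,i} - mean_i) · (x_{k,j} - mean_j), divisor n-1 = 4:
  S[X,X] = ((-2)·(-2) + (2)·(2) + (-2)·(-2) + (3)·(3) + (-1)·(-1)) / 4 = 22/4 = 5.5
  S[X,Y] = ((-2)·(-1.2) + (2)·(0.8) + (-2)·(3.8) + (3)·(-0.2) + (-1)·(-3.2)) / 4 = -1/4 = -0.25
  S[Y,Y] = ((-1.2)·(-1.2) + (0.8)·(0.8) + (3.8)·(3.8) + (-0.2)·(-0.2) + (-3.2)·(-3.2)) / 4 = 26.8/4 = 6.7
  S = [[5.5, -0.25],
 [-0.25, 6.7]].

Step 3 — invert S. det(S) = 5.5·6.7 - (-0.25)² = 36.7875.
  S^{-1} = (1/det) · [[d, -b], [-b, a]] = [[0.1821, 0.0068],
 [0.0068, 0.1495]].

Step 4 — quadratic form (x̄ - mu_0)^T · S^{-1} · (x̄ - mu_0):
  S^{-1} · (x̄ - mu_0) = (0.3384, -0.5545),
  (x̄ - mu_0)^T · [...] = (2)·(0.3384) + (-3.8)·(-0.5545) = 2.7841.

Step 5 — scale by n: T² = 5 · 2.7841 = 13.9205.

T² ≈ 13.9205


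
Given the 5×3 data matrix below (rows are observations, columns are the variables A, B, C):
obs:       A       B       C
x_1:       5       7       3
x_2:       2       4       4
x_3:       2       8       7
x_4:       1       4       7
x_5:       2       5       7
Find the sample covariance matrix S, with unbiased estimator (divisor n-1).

Step 1 — column means:
  mean(A) = (5 + 2 + 2 + 1 + 2) / 5 = 12/5 = 2.4
  mean(B) = (7 + 4 + 8 + 4 + 5) / 5 = 28/5 = 5.6
  mean(C) = (3 + 4 + 7 + 7 + 7) / 5 = 28/5 = 5.6

Step 2 — sample covariance S[i,j] = (1/(n-1)) · Σ_k (x_{k,i} - mean_i) · (x_{k,j} - mean_j), with n-1 = 4.
  S[A,A] = ((2.6)·(2.6) + (-0.4)·(-0.4) + (-0.4)·(-0.4) + (-1.4)·(-1.4) + (-0.4)·(-0.4)) / 4 = 9.2/4 = 2.3
  S[A,B] = ((2.6)·(1.4) + (-0.4)·(-1.6) + (-0.4)·(2.4) + (-1.4)·(-1.6) + (-0.4)·(-0.6)) / 4 = 5.8/4 = 1.45
  S[A,C] = ((2.6)·(-2.6) + (-0.4)·(-1.6) + (-0.4)·(1.4) + (-1.4)·(1.4) + (-0.4)·(1.4)) / 4 = -9.2/4 = -2.3
  S[B,B] = ((1.4)·(1.4) + (-1.6)·(-1.6) + (2.4)·(2.4) + (-1.6)·(-1.6) + (-0.6)·(-0.6)) / 4 = 13.2/4 = 3.3
  S[B,C] = ((1.4)·(-2.6) + (-1.6)·(-1.6) + (2.4)·(1.4) + (-1.6)·(1.4) + (-0.6)·(1.4)) / 4 = -0.8/4 = -0.2
  S[C,C] = ((-2.6)·(-2.6) + (-1.6)·(-1.6) + (1.4)·(1.4) + (1.4)·(1.4) + (1.4)·(1.4)) / 4 = 15.2/4 = 3.8

S is symmetric (S[j,i] = S[i,j]). Assembling:

S = [[2.3, 1.45, -2.3],
 [1.45, 3.3, -0.2],
 [-2.3, -0.2, 3.8]]


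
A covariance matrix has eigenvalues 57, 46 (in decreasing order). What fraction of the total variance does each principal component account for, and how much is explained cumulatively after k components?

Step 1 — total variance = trace(Sigma) = Σ λ_i = 57 + 46 = 103.

Step 2 — fraction explained by component i = λ_i / Σ λ:
  PC1: 57/103 = 0.5534
  PC2: 46/103 = 0.4466

Step 3 — cumulative fraction after k components = (λ_1 + ... + λ_k) / Σ λ:
  k = 1: 57/103 = 0.5534
  k = 2: (57 + 46)/103 = 103/103 = 1

Summary (fraction, with percent):

explained: PC1 0.5534 (55.34%), PC2 0.4466 (44.66%);  cumulative: 0.5534, 1


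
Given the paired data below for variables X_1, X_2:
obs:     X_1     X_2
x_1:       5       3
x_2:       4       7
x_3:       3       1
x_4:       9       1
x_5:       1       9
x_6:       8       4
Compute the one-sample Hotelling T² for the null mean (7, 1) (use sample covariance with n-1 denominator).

Step 1 — sample mean vector:
  mean(X_1) = (5 + 4 + 3 + 9 + 1 + 8) / 6 = 30/6 = 5
  mean(X_2) = (3 + 7 + 1 + 1 + 9 + 4) / 6 = 25/6 = 4.1667
  x̄ = (5, 4.1667),  deviation x̄ - mu_0 = (5, 4.1667) - (7, 1) = (-2, 3.1667).

Step 2 — sample covariance matrix, S[i,j] = (1/(n-1)) · Σ_k (x_{k,i} - mean_i) · (x_{k,j} - mean_j), divisor n-1 = 5:
  S[X_1,X_1] = ((0)·(0) + (-1)·(-1) + (-2)·(-2) + (4)·(4) + (-4)·(-4) + (3)·(3)) / 5 = 46/5 = 9.2
  S[X_1,X_2] = ((0)·(-1.1667) + (-1)·(2.8333) + (-2)·(-3.1667) + (4)·(-3.1667) + (-4)·(4.8333) + (3)·(-0.1667)) / 5 = -29/5 = -5.8
  S[X_2,X_2] = ((-1.1667)·(-1.1667) + (2.8333)·(2.8333) + (-3.1667)·(-3.1667) + (-3.1667)·(-3.1667) + (4.8333)·(4.8333) + (-0.1667)·(-0.1667)) / 5 = 52.8333/5 = 10.5667
  S = [[9.2, -5.8],
 [-5.8, 10.5667]].

Step 3 — invert S. det(S) = 9.2·10.5667 - (-5.8)² = 63.5733.
  S^{-1} = (1/det) · [[d, -b], [-b, a]] = [[0.1662, 0.0912],
 [0.0912, 0.1447]].

Step 4 — quadratic form (x̄ - mu_0)^T · S^{-1} · (x̄ - mu_0):
  S^{-1} · (x̄ - mu_0) = (-0.0435, 0.2758),
  (x̄ - mu_0)^T · [...] = (-2)·(-0.0435) + (3.1667)·(0.2758) = 0.9604.

Step 5 — scale by n: T² = 6 · 0.9604 = 5.7624.

T² ≈ 5.7624


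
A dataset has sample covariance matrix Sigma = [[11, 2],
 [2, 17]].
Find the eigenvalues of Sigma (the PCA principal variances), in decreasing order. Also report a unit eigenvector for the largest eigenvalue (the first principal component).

Step 1 — characteristic polynomial of 2×2 Sigma:
  det(Sigma - λI) = λ² - trace · λ + det = 0.
  trace = 11 + 17 = 28, det = 11·17 - (2)² = 183.
Step 2 — discriminant:
  Δ = trace² - 4·det = 784 - 732 = 52.
Step 3 — eigenvalues:
  λ = (trace ± √Δ)/2 = (28 ± 7.2111)/2,
  λ_1 = 17.6056,  λ_2 = 10.3944.

Step 4 — unit eigenvector for λ_1: solve (Sigma - λ_1 I)v = 0. First row:
  (11 - 17.6056)·v_x + (2)·v_y = 0, i.e. (-6.6056)·v_x + (2)·v_y = 0,
  so v ∝ (b, λ_1 - a) = (2, 6.6056) = u.
  ||u|| = √((2)² + (6.6056)²) = √(47.6333) ≈ 6.9017,
  v_1 = u/||u|| ≈ (0.2898, 0.9571) (||v_1|| = 1).

λ_1 = 17.6056,  λ_2 = 10.3944;  v_1 ≈ (0.2898, 0.9571)


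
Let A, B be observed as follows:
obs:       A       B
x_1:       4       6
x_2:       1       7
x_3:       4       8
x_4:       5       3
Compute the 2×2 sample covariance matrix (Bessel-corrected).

Step 1 — column means:
  mean(A) = (4 + 1 + 4 + 5) / 4 = 14/4 = 3.5
  mean(B) = (6 + 7 + 8 + 3) / 4 = 24/4 = 6

Step 2 — sample covariance S[i,j] = (1/(n-1)) · Σ_k (x_{k,i} - mean_i) · (x_{k,j} - mean_j), with n-1 = 3.
  S[A,A] = ((0.5)·(0.5) + (-2.5)·(-2.5) + (0.5)·(0.5) + (1.5)·(1.5)) / 3 = 9/3 = 3
  S[A,B] = ((0.5)·(0) + (-2.5)·(1) + (0.5)·(2) + (1.5)·(-3)) / 3 = -6/3 = -2
  S[B,B] = ((0)·(0) + (1)·(1) + (2)·(2) + (-3)·(-3)) / 3 = 14/3 = 4.6667

S is symmetric (S[j,i] = S[i,j]). Assembling:

S = [[3, -2],
 [-2, 4.6667]]


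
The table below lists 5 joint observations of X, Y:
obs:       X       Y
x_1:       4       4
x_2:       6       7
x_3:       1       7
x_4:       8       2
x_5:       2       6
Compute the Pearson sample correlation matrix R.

Step 1 — column means:
  mean(X) = (4 + 6 + 1 + 8 + 2) / 5 = 21/5 = 4.2
  mean(Y) = (4 + 7 + 7 + 2 + 6) / 5 = 26/5 = 5.2

Step 2 — sample variances and covariances s[i,j] = (1/(n-1)) · Σ_k (x_{k,i} - mean_i) · (x_{k,j} - mean_j), with n-1 = 4:
  s[X,X] = ((-0.2)·(-0.2) + (1.8)·(1.8) + (-3.2)·(-3.2) + (3.8)·(3.8) + (-2.2)·(-2.2)) / 4 = 32.8/4 = 8.2
  s[X,Y] = ((-0.2)·(-1.2) + (1.8)·(1.8) + (-3.2)·(1.8) + (3.8)·(-3.2) + (-2.2)·(0.8)) / 4 = -16.2/4 = -4.05
  s[Y,Y] = ((-1.2)·(-1.2) + (1.8)·(1.8) + (1.8)·(1.8) + (-3.2)·(-3.2) + (0.8)·(0.8)) / 4 = 18.8/4 = 4.7
  Sample standard deviations s_i = √(s[i,i]):
  s(X) = √(8.2) = 2.8636
  s(Y) = √(4.7) = 2.1679

Step 3 — r_{ij} = s_{ij} / (s_i · s_j):
  r[X,X] = 1 (diagonal).
  r[X,Y] = -4.05 / (2.8636 · 2.1679) = -4.05 / 6.2081 = -0.6524
  r[Y,Y] = 1 (diagonal).

R is symmetric with unit diagonal. Assembling:

R = [[1, -0.6524],
 [-0.6524, 1]]


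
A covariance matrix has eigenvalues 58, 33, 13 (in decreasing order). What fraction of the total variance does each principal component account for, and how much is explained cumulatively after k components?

Step 1 — total variance = trace(Sigma) = Σ λ_i = 58 + 33 + 13 = 104.

Step 2 — fraction explained by component i = λ_i / Σ λ:
  PC1: 58/104 = 0.5577
  PC2: 33/104 = 0.3173
  PC3: 13/104 = 0.125

Step 3 — cumulative fraction after k components = (λ_1 + ... + λ_k) / Σ λ:
  k = 1: 58/104 = 0.5577
  k = 2: (58 + 33)/104 = 91/104 = 0.875
  k = 3: (58 + 33 + 13)/104 = 104/104 = 1

Summary (fraction, with percent):

explained: PC1 0.5577 (55.77%), PC2 0.3173 (31.73%), PC3 0.125 (12.5%);  cumulative: 0.5577, 0.875, 1


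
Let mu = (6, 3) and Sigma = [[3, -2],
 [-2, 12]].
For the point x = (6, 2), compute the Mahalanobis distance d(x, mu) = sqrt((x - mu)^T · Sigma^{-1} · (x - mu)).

Step 1 — centre the observation: (x - mu) = (0, -1).

Step 2 — invert Sigma. det(Sigma) = 3·12 - (-2)² = 32.
  Sigma^{-1} = (1/det) · [[d, -b], [-b, a]] = [[0.375, 0.0625],
 [0.0625, 0.0938]].

Step 3 — form the quadratic (x - mu)^T · Sigma^{-1} · (x - mu):
  Sigma^{-1} · (x - mu) = (-0.0625, -0.0938).
  (x - mu)^T · [Sigma^{-1} · (x - mu)] = (0)·(-0.0625) + (-1)·(-0.0938) = 0.0938.

Step 4 — take square root: d = √(0.0938) ≈ 0.3062.

d(x, mu) = √(0.0938) ≈ 0.3062


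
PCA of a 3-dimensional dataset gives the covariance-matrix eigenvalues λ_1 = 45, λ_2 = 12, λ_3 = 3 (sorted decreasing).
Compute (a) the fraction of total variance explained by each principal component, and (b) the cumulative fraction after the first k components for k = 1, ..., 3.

Step 1 — total variance = trace(Sigma) = Σ λ_i = 45 + 12 + 3 = 60.

Step 2 — fraction explained by component i = λ_i / Σ λ:
  PC1: 45/60 = 0.75
  PC2: 12/60 = 0.2
  PC3: 3/60 = 0.05

Step 3 — cumulative fraction after k components = (λ_1 + ... + λ_k) / Σ λ:
  k = 1: 45/60 = 0.75
  k = 2: (45 + 12)/60 = 57/60 = 0.95
  k = 3: (45 + 12 + 3)/60 = 60/60 = 1

Summary (fraction, with percent):

explained: PC1 0.75 (75%), PC2 0.2 (20%), PC3 0.05 (5%);  cumulative: 0.75, 0.95, 1


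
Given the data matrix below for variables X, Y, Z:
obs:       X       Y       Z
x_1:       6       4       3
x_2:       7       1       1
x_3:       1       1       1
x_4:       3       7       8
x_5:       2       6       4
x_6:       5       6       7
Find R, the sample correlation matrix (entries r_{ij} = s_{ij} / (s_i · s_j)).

Step 1 — column means:
  mean(X) = (6 + 7 + 1 + 3 + 2 + 5) / 6 = 24/6 = 4
  mean(Y) = (4 + 1 + 1 + 7 + 6 + 6) / 6 = 25/6 = 4.1667
  mean(Z) = (3 + 1 + 1 + 8 + 4 + 7) / 6 = 24/6 = 4

Step 2 — sample variances and covariances s[i,j] = (1/(n-1)) · Σ_k (x_{k,i} - mean_i) · (x_{k,j} - mean_j), with n-1 = 5:
  s[X,X] = ((2)·(2) + (3)·(3) + (-3)·(-3) + (-1)·(-1) + (-2)·(-2) + (1)·(1)) / 5 = 28/5 = 5.6
  s[X,Y] = ((2)·(-0.1667) + (3)·(-3.1667) + (-3)·(-3.1667) + (-1)·(2.8333) + (-2)·(1.8333) + (1)·(1.8333)) / 5 = -5/5 = -1
  s[X,Z] = ((2)·(-1) + (3)·(-3) + (-3)·(-3) + (-1)·(4) + (-2)·(0) + (1)·(3)) / 5 = -3/5 = -0.6
  s[Y,Y] = ((-0.1667)·(-0.1667) + (-3.1667)·(-3.1667) + (-3.1667)·(-3.1667) + (2.8333)·(2.8333) + (1.8333)·(1.8333) + (1.8333)·(1.8333)) / 5 = 34.8333/5 = 6.9667
  s[Y,Z] = ((-0.1667)·(-1) + (-3.1667)·(-3) + (-3.1667)·(-3) + (2.8333)·(4) + (1.8333)·(0) + (1.8333)·(3)) / 5 = 36/5 = 7.2
  s[Z,Z] = ((-1)·(-1) + (-3)·(-3) + (-3)·(-3) + (4)·(4) + (0)·(0) + (3)·(3)) / 5 = 44/5 = 8.8
  Sample standard deviations s_i = √(s[i,i]):
  s(X) = √(5.6) = 2.3664
  s(Y) = √(6.9667) = 2.6394
  s(Z) = √(8.8) = 2.9665

Step 3 — r_{ij} = s_{ij} / (s_i · s_j):
  r[X,X] = 1 (diagonal).
  r[X,Y] = -1 / (2.3664 · 2.6394) = -1 / 6.2461 = -0.1601
  r[X,Z] = -0.6 / (2.3664 · 2.9665) = -0.6 / 7.02 = -0.0855
  r[Y,Y] = 1 (diagonal).
  r[Y,Z] = 7.2 / (2.6394 · 2.9665) = 7.2 / 7.8299 = 0.9196
  r[Z,Z] = 1 (diagonal).

R is symmetric with unit diagonal. Assembling:

R = [[1, -0.1601, -0.0855],
 [-0.1601, 1, 0.9196],
 [-0.0855, 0.9196, 1]]


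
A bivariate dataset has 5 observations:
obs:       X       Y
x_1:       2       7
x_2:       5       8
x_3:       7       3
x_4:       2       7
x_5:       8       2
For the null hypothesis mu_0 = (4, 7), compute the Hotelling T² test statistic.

Step 1 — sample mean vector:
  mean(X) = (2 + 5 + 7 + 2 + 8) / 5 = 24/5 = 4.8
  mean(Y) = (7 + 8 + 3 + 7 + 2) / 5 = 27/5 = 5.4
  x̄ = (4.8, 5.4),  deviation x̄ - mu_0 = (4.8, 5.4) - (4, 7) = (0.8, -1.6).

Step 2 — sample covariance matrix, S[i,j] = (1/(n-1)) · Σ_k (x_{k,i} - mean_i) · (x_{k,j} - mean_j), divisor n-1 = 4:
  S[X,X] = ((-2.8)·(-2.8) + (0.2)·(0.2) + (2.2)·(2.2) + (-2.8)·(-2.8) + (3.2)·(3.2)) / 4 = 30.8/4 = 7.7
  S[X,Y] = ((-2.8)·(1.6) + (0.2)·(2.6) + (2.2)·(-2.4) + (-2.8)·(1.6) + (3.2)·(-3.4)) / 4 = -24.6/4 = -6.15
  S[Y,Y] = ((1.6)·(1.6) + (2.6)·(2.6) + (-2.4)·(-2.4) + (1.6)·(1.6) + (-3.4)·(-3.4)) / 4 = 29.2/4 = 7.3
  S = [[7.7, -6.15],
 [-6.15, 7.3]].

Step 3 — invert S. det(S) = 7.7·7.3 - (-6.15)² = 18.3875.
  S^{-1} = (1/det) · [[d, -b], [-b, a]] = [[0.397, 0.3345],
 [0.3345, 0.4188]].

Step 4 — quadratic form (x̄ - mu_0)^T · S^{-1} · (x̄ - mu_0):
  S^{-1} · (x̄ - mu_0) = (-0.2175, -0.4024),
  (x̄ - mu_0)^T · [...] = (0.8)·(-0.2175) + (-1.6)·(-0.4024) = 0.4699.

Step 5 — scale by n: T² = 5 · 0.4699 = 2.3494.

T² ≈ 2.3494


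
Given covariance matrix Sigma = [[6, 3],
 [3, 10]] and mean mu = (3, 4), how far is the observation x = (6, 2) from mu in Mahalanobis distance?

Step 1 — centre the observation: (x - mu) = (3, -2).

Step 2 — invert Sigma. det(Sigma) = 6·10 - (3)² = 51.
  Sigma^{-1} = (1/det) · [[d, -b], [-b, a]] = [[0.1961, -0.0588],
 [-0.0588, 0.1176]].

Step 3 — form the quadratic (x - mu)^T · Sigma^{-1} · (x - mu):
  Sigma^{-1} · (x - mu) = (0.7059, -0.4118).
  (x - mu)^T · [Sigma^{-1} · (x - mu)] = (3)·(0.7059) + (-2)·(-0.4118) = 2.9412.

Step 4 — take square root: d = √(2.9412) ≈ 1.715.

d(x, mu) = √(2.9412) ≈ 1.715


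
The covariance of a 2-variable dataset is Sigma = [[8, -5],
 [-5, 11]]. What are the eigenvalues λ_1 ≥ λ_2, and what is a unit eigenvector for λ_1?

Step 1 — characteristic polynomial of 2×2 Sigma:
  det(Sigma - λI) = λ² - trace · λ + det = 0.
  trace = 8 + 11 = 19, det = 8·11 - (-5)² = 63.
Step 2 — discriminant:
  Δ = trace² - 4·det = 361 - 252 = 109.
Step 3 — eigenvalues:
  λ = (trace ± √Δ)/2 = (19 ± 10.4403)/2,
  λ_1 = 14.7202,  λ_2 = 4.2798.

Step 4 — unit eigenvector for λ_1: solve (Sigma - λ_1 I)v = 0. First row:
  (8 - 14.7202)·v_x + (-5)·v_y = 0, i.e. (-6.7202)·v_x + (-5)·v_y = 0,
  so v ∝ (b, λ_1 - a) = (-5, 6.7202); multiply by -1 so the first entry is positive: u = (5, -6.7202).
  ||u|| = √((5)² + (-6.7202)²) = √(70.1605) ≈ 8.3762,
  v_1 = u/||u|| ≈ (0.5969, -0.8023) (||v_1|| = 1).

λ_1 = 14.7202,  λ_2 = 4.2798;  v_1 ≈ (0.5969, -0.8023)


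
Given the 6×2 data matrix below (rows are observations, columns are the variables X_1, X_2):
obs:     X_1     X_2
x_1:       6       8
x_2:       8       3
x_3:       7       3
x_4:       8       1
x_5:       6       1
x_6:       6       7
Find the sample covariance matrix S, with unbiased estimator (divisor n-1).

Step 1 — column means:
  mean(X_1) = (6 + 8 + 7 + 8 + 6 + 6) / 6 = 41/6 = 6.8333
  mean(X_2) = (8 + 3 + 3 + 1 + 1 + 7) / 6 = 23/6 = 3.8333

Step 2 — sample covariance S[i,j] = (1/(n-1)) · Σ_k (x_{k,i} - mean_i) · (x_{k,j} - mean_j), with n-1 = 5.
  S[X_1,X_1] = ((-0.8333)·(-0.8333) + (1.1667)·(1.1667) + (0.1667)·(0.1667) + (1.1667)·(1.1667) + (-0.8333)·(-0.8333) + (-0.8333)·(-0.8333)) / 5 = 4.8333/5 = 0.9667
  S[X_1,X_2] = ((-0.8333)·(4.1667) + (1.1667)·(-0.8333) + (0.1667)·(-0.8333) + (1.1667)·(-2.8333) + (-0.8333)·(-2.8333) + (-0.8333)·(3.1667)) / 5 = -8.1667/5 = -1.6333
  S[X_2,X_2] = ((4.1667)·(4.1667) + (-0.8333)·(-0.8333) + (-0.8333)·(-0.8333) + (-2.8333)·(-2.8333) + (-2.8333)·(-2.8333) + (3.1667)·(3.1667)) / 5 = 44.8333/5 = 8.9667

S is symmetric (S[j,i] = S[i,j]). Assembling:

S = [[0.9667, -1.6333],
 [-1.6333, 8.9667]]


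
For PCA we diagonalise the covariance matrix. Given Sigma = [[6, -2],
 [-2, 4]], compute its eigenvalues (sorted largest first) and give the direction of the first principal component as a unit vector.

Step 1 — characteristic polynomial of 2×2 Sigma:
  det(Sigma - λI) = λ² - trace · λ + det = 0.
  trace = 6 + 4 = 10, det = 6·4 - (-2)² = 20.
Step 2 — discriminant:
  Δ = trace² - 4·det = 100 - 80 = 20.
Step 3 — eigenvalues:
  λ = (trace ± √Δ)/2 = (10 ± 4.4721)/2,
  λ_1 = 7.2361,  λ_2 = 2.7639.

Step 4 — unit eigenvector for λ_1: solve (Sigma - λ_1 I)v = 0. First row:
  (6 - 7.2361)·v_x + (-2)·v_y = 0, i.e. (-1.2361)·v_x + (-2)·v_y = 0,
  so v ∝ (b, λ_1 - a) = (-2, 1.2361); multiply by -1 so the first entry is positive: u = (2, -1.2361).
  ||u|| = √((2)² + (-1.2361)²) = √(5.5279) ≈ 2.3511,
  v_1 = u/||u|| ≈ (0.8507, -0.5257) (||v_1|| = 1).

λ_1 = 7.2361,  λ_2 = 2.7639;  v_1 ≈ (0.8507, -0.5257)


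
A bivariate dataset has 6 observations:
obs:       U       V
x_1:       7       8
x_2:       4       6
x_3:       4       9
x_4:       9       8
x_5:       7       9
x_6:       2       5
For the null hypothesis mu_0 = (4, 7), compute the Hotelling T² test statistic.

Step 1 — sample mean vector:
  mean(U) = (7 + 4 + 4 + 9 + 7 + 2) / 6 = 33/6 = 5.5
  mean(V) = (8 + 6 + 9 + 8 + 9 + 5) / 6 = 45/6 = 7.5
  x̄ = (5.5, 7.5),  deviation x̄ - mu_0 = (5.5, 7.5) - (4, 7) = (1.5, 0.5).

Step 2 — sample covariance matrix, S[i,j] = (1/(n-1)) · Σ_k (x_{k,i} - mean_i) · (x_{k,j} - mean_j), divisor n-1 = 5:
  S[U,U] = ((1.5)·(1.5) + (-1.5)·(-1.5) + (-1.5)·(-1.5) + (3.5)·(3.5) + (1.5)·(1.5) + (-3.5)·(-3.5)) / 5 = 33.5/5 = 6.7
  S[U,V] = ((1.5)·(0.5) + (-1.5)·(-1.5) + (-1.5)·(1.5) + (3.5)·(0.5) + (1.5)·(1.5) + (-3.5)·(-2.5)) / 5 = 13.5/5 = 2.7
  S[V,V] = ((0.5)·(0.5) + (-1.5)·(-1.5) + (1.5)·(1.5) + (0.5)·(0.5) + (1.5)·(1.5) + (-2.5)·(-2.5)) / 5 = 13.5/5 = 2.7
  S = [[6.7, 2.7],
 [2.7, 2.7]].

Step 3 — invert S. det(S) = 6.7·2.7 - (2.7)² = 10.8.
  S^{-1} = (1/det) · [[d, -b], [-b, a]] = [[0.25, -0.25],
 [-0.25, 0.6204]].

Step 4 — quadratic form (x̄ - mu_0)^T · S^{-1} · (x̄ - mu_0):
  S^{-1} · (x̄ - mu_0) = (0.25, -0.0648),
  (x̄ - mu_0)^T · [...] = (1.5)·(0.25) + (0.5)·(-0.0648) = 0.3426.

Step 5 — scale by n: T² = 6 · 0.3426 = 2.0556.

T² ≈ 2.0556


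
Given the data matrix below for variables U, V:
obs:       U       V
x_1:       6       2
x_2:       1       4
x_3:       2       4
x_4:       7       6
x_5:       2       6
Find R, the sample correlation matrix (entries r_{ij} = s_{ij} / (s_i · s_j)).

Step 1 — column means:
  mean(U) = (6 + 1 + 2 + 7 + 2) / 5 = 18/5 = 3.6
  mean(V) = (2 + 4 + 4 + 6 + 6) / 5 = 22/5 = 4.4

Step 2 — sample variances and covariances s[i,j] = (1/(n-1)) · Σ_k (x_{k,i} - mean_i) · (x_{k,j} - mean_j), with n-1 = 4:
  s[U,U] = ((2.4)·(2.4) + (-2.6)·(-2.6) + (-1.6)·(-1.6) + (3.4)·(3.4) + (-1.6)·(-1.6)) / 4 = 29.2/4 = 7.3
  s[U,V] = ((2.4)·(-2.4) + (-2.6)·(-0.4) + (-1.6)·(-0.4) + (3.4)·(1.6) + (-1.6)·(1.6)) / 4 = -1.2/4 = -0.3
  s[V,V] = ((-2.4)·(-2.4) + (-0.4)·(-0.4) + (-0.4)·(-0.4) + (1.6)·(1.6) + (1.6)·(1.6)) / 4 = 11.2/4 = 2.8
  Sample standard deviations s_i = √(s[i,i]):
  s(U) = √(7.3) = 2.7019
  s(V) = √(2.8) = 1.6733

Step 3 — r_{ij} = s_{ij} / (s_i · s_j):
  r[U,U] = 1 (diagonal).
  r[U,V] = -0.3 / (2.7019 · 1.6733) = -0.3 / 4.5211 = -0.0664
  r[V,V] = 1 (diagonal).

R is symmetric with unit diagonal. Assembling:

R = [[1, -0.0664],
 [-0.0664, 1]]


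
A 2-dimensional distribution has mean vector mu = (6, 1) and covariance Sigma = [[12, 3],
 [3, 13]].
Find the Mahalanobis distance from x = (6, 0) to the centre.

Step 1 — centre the observation: (x - mu) = (0, -1).

Step 2 — invert Sigma. det(Sigma) = 12·13 - (3)² = 147.
  Sigma^{-1} = (1/det) · [[d, -b], [-b, a]] = [[0.0884, -0.0204],
 [-0.0204, 0.0816]].

Step 3 — form the quadratic (x - mu)^T · Sigma^{-1} · (x - mu):
  Sigma^{-1} · (x - mu) = (0.0204, -0.0816).
  (x - mu)^T · [Sigma^{-1} · (x - mu)] = (0)·(0.0204) + (-1)·(-0.0816) = 0.0816.

Step 4 — take square root: d = √(0.0816) ≈ 0.2857.

d(x, mu) = √(0.0816) ≈ 0.2857


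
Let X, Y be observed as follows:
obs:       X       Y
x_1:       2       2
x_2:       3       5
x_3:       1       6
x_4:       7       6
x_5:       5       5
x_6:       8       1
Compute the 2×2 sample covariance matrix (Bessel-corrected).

Step 1 — column means:
  mean(X) = (2 + 3 + 1 + 7 + 5 + 8) / 6 = 26/6 = 4.3333
  mean(Y) = (2 + 5 + 6 + 6 + 5 + 1) / 6 = 25/6 = 4.1667

Step 2 — sample covariance S[i,j] = (1/(n-1)) · Σ_k (x_{k,i} - mean_i) · (x_{k,j} - mean_j), with n-1 = 5.
  S[X,X] = ((-2.3333)·(-2.3333) + (-1.3333)·(-1.3333) + (-3.3333)·(-3.3333) + (2.6667)·(2.6667) + (0.6667)·(0.6667) + (3.6667)·(3.6667)) / 5 = 39.3333/5 = 7.8667
  S[X,Y] = ((-2.3333)·(-2.1667) + (-1.3333)·(0.8333) + (-3.3333)·(1.8333) + (2.6667)·(1.8333) + (0.6667)·(0.8333) + (3.6667)·(-3.1667)) / 5 = -8.3333/5 = -1.6667
  S[Y,Y] = ((-2.1667)·(-2.1667) + (0.8333)·(0.8333) + (1.8333)·(1.8333) + (1.8333)·(1.8333) + (0.8333)·(0.8333) + (-3.1667)·(-3.1667)) / 5 = 22.8333/5 = 4.5667

S is symmetric (S[j,i] = S[i,j]). Assembling:

S = [[7.8667, -1.6667],
 [-1.6667, 4.5667]]


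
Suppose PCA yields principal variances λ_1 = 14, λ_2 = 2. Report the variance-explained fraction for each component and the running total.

Step 1 — total variance = trace(Sigma) = Σ λ_i = 14 + 2 = 16.

Step 2 — fraction explained by component i = λ_i / Σ λ:
  PC1: 14/16 = 0.875
  PC2: 2/16 = 0.125

Step 3 — cumulative fraction after k components = (λ_1 + ... + λ_k) / Σ λ:
  k = 1: 14/16 = 0.875
  k = 2: (14 + 2)/16 = 16/16 = 1

Summary (fraction, with percent):

explained: PC1 0.875 (87.5%), PC2 0.125 (12.5%);  cumulative: 0.875, 1


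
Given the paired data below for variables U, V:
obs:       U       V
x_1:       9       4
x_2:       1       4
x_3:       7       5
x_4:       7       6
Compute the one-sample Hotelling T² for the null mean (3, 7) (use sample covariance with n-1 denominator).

Step 1 — sample mean vector:
  mean(U) = (9 + 1 + 7 + 7) / 4 = 24/4 = 6
  mean(V) = (4 + 4 + 5 + 6) / 4 = 19/4 = 4.75
  x̄ = (6, 4.75),  deviation x̄ - mu_0 = (6, 4.75) - (3, 7) = (3, -2.25).

Step 2 — sample covariance matrix, S[i,j] = (1/(n-1)) · Σ_k (x_{k,i} - mean_i) · (x_{k,j} - mean_j), divisor n-1 = 3:
  S[U,U] = ((3)·(3) + (-5)·(-5) + (1)·(1) + (1)·(1)) / 3 = 36/3 = 12
  S[U,V] = ((3)·(-0.75) + (-5)·(-0.75) + (1)·(0.25) + (1)·(1.25)) / 3 = 3/3 = 1
  S[V,V] = ((-0.75)·(-0.75) + (-0.75)·(-0.75) + (0.25)·(0.25) + (1.25)·(1.25)) / 3 = 2.75/3 = 0.9167
  S = [[12, 1],
 [1, 0.9167]].

Step 3 — invert S. det(S) = 12·0.9167 - (1)² = 10.
  S^{-1} = (1/det) · [[d, -b], [-b, a]] = [[0.0917, -0.1],
 [-0.1, 1.2]].

Step 4 — quadratic form (x̄ - mu_0)^T · S^{-1} · (x̄ - mu_0):
  S^{-1} · (x̄ - mu_0) = (0.5, -3),
  (x̄ - mu_0)^T · [...] = (3)·(0.5) + (-2.25)·(-3) = 8.25.

Step 5 — scale by n: T² = 4 · 8.25 = 33.

T² ≈ 33


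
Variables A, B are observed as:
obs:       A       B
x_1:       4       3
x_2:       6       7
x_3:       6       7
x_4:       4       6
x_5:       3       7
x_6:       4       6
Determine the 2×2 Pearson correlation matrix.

Step 1 — column means:
  mean(A) = (4 + 6 + 6 + 4 + 3 + 4) / 6 = 27/6 = 4.5
  mean(B) = (3 + 7 + 7 + 6 + 7 + 6) / 6 = 36/6 = 6

Step 2 — sample variances and covariances s[i,j] = (1/(n-1)) · Σ_k (x_{k,i} - mean_i) · (x_{k,j} - mean_j), with n-1 = 5:
  s[A,A] = ((-0.5)·(-0.5) + (1.5)·(1.5) + (1.5)·(1.5) + (-0.5)·(-0.5) + (-1.5)·(-1.5) + (-0.5)·(-0.5)) / 5 = 7.5/5 = 1.5
  s[A,B] = ((-0.5)·(-3) + (1.5)·(1) + (1.5)·(1) + (-0.5)·(0) + (-1.5)·(1) + (-0.5)·(0)) / 5 = 3/5 = 0.6
  s[B,B] = ((-3)·(-3) + (1)·(1) + (1)·(1) + (0)·(0) + (1)·(1) + (0)·(0)) / 5 = 12/5 = 2.4
  Sample standard deviations s_i = √(s[i,i]):
  s(A) = √(1.5) = 1.2247
  s(B) = √(2.4) = 1.5492

Step 3 — r_{ij} = s_{ij} / (s_i · s_j):
  r[A,A] = 1 (diagonal).
  r[A,B] = 0.6 / (1.2247 · 1.5492) = 0.6 / 1.8974 = 0.3162
  r[B,B] = 1 (diagonal).

R is symmetric with unit diagonal. Assembling:

R = [[1, 0.3162],
 [0.3162, 1]]


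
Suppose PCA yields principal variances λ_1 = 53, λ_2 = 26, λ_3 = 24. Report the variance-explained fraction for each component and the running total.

Step 1 — total variance = trace(Sigma) = Σ λ_i = 53 + 26 + 24 = 103.

Step 2 — fraction explained by component i = λ_i / Σ λ:
  PC1: 53/103 = 0.5146
  PC2: 26/103 = 0.2524
  PC3: 24/103 = 0.233

Step 3 — cumulative fraction after k components = (λ_1 + ... + λ_k) / Σ λ:
  k = 1: 53/103 = 0.5146
  k = 2: (53 + 26)/103 = 79/103 = 0.767
  k = 3: (53 + 26 + 24)/103 = 103/103 = 1

Summary (fraction, with percent):

explained: PC1 0.5146 (51.46%), PC2 0.2524 (25.24%), PC3 0.233 (23.3%);  cumulative: 0.5146, 0.767, 1


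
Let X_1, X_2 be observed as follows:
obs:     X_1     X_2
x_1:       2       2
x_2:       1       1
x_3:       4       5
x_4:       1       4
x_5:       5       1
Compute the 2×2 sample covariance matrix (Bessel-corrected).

Step 1 — column means:
  mean(X_1) = (2 + 1 + 4 + 1 + 5) / 5 = 13/5 = 2.6
  mean(X_2) = (2 + 1 + 5 + 4 + 1) / 5 = 13/5 = 2.6

Step 2 — sample covariance S[i,j] = (1/(n-1)) · Σ_k (x_{k,i} - mean_i) · (x_{k,j} - mean_j), with n-1 = 4.
  S[X_1,X_1] = ((-0.6)·(-0.6) + (-1.6)·(-1.6) + (1.4)·(1.4) + (-1.6)·(-1.6) + (2.4)·(2.4)) / 4 = 13.2/4 = 3.3
  S[X_1,X_2] = ((-0.6)·(-0.6) + (-1.6)·(-1.6) + (1.4)·(2.4) + (-1.6)·(1.4) + (2.4)·(-1.6)) / 4 = 0.2/4 = 0.05
  S[X_2,X_2] = ((-0.6)·(-0.6) + (-1.6)·(-1.6) + (2.4)·(2.4) + (1.4)·(1.4) + (-1.6)·(-1.6)) / 4 = 13.2/4 = 3.3

S is symmetric (S[j,i] = S[i,j]). Assembling:

S = [[3.3, 0.05],
 [0.05, 3.3]]


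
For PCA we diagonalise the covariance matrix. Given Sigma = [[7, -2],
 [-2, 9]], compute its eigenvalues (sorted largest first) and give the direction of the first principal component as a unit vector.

Step 1 — characteristic polynomial of 2×2 Sigma:
  det(Sigma - λI) = λ² - trace · λ + det = 0.
  trace = 7 + 9 = 16, det = 7·9 - (-2)² = 59.
Step 2 — discriminant:
  Δ = trace² - 4·det = 256 - 236 = 20.
Step 3 — eigenvalues:
  λ = (trace ± √Δ)/2 = (16 ± 4.4721)/2,
  λ_1 = 10.2361,  λ_2 = 5.7639.

Step 4 — unit eigenvector for λ_1: solve (Sigma - λ_1 I)v = 0. First row:
  (7 - 10.2361)·v_x + (-2)·v_y = 0, i.e. (-3.2361)·v_x + (-2)·v_y = 0,
  so v ∝ (b, λ_1 - a) = (-2, 3.2361); multiply by -1 so the first entry is positive: u = (2, -3.2361).
  ||u|| = √((2)² + (-3.2361)²) = √(14.4721) ≈ 3.8042,
  v_1 = u/||u|| ≈ (0.5257, -0.8507) (||v_1|| = 1).

λ_1 = 10.2361,  λ_2 = 5.7639;  v_1 ≈ (0.5257, -0.8507)


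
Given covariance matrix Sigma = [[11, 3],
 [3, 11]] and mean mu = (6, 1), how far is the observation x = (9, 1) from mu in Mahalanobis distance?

Step 1 — centre the observation: (x - mu) = (3, 0).

Step 2 — invert Sigma. det(Sigma) = 11·11 - (3)² = 112.
  Sigma^{-1} = (1/det) · [[d, -b], [-b, a]] = [[0.0982, -0.0268],
 [-0.0268, 0.0982]].

Step 3 — form the quadratic (x - mu)^T · Sigma^{-1} · (x - mu):
  Sigma^{-1} · (x - mu) = (0.2946, -0.0804).
  (x - mu)^T · [Sigma^{-1} · (x - mu)] = (3)·(0.2946) + (0)·(-0.0804) = 0.8839.

Step 4 — take square root: d = √(0.8839) ≈ 0.9402.

d(x, mu) = √(0.8839) ≈ 0.9402


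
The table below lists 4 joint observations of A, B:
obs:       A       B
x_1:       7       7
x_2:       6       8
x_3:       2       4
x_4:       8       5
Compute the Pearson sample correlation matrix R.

Step 1 — column means:
  mean(A) = (7 + 6 + 2 + 8) / 4 = 23/4 = 5.75
  mean(B) = (7 + 8 + 4 + 5) / 4 = 24/4 = 6

Step 2 — sample variances and covariances s[i,j] = (1/(n-1)) · Σ_k (x_{k,i} - mean_i) · (x_{k,j} - mean_j), with n-1 = 3:
  s[A,A] = ((1.25)·(1.25) + (0.25)·(0.25) + (-3.75)·(-3.75) + (2.25)·(2.25)) / 3 = 20.75/3 = 6.9167
  s[A,B] = ((1.25)·(1) + (0.25)·(2) + (-3.75)·(-2) + (2.25)·(-1)) / 3 = 7/3 = 2.3333
  s[B,B] = ((1)·(1) + (2)·(2) + (-2)·(-2) + (-1)·(-1)) / 3 = 10/3 = 3.3333
  Sample standard deviations s_i = √(s[i,i]):
  s(A) = √(6.9167) = 2.63
  s(B) = √(3.3333) = 1.8257

Step 3 — r_{ij} = s_{ij} / (s_i · s_j):
  r[A,A] = 1 (diagonal).
  r[A,B] = 2.3333 / (2.63 · 1.8257) = 2.3333 / 4.8016 = 0.4859
  r[B,B] = 1 (diagonal).

R is symmetric with unit diagonal. Assembling:

R = [[1, 0.4859],
 [0.4859, 1]]


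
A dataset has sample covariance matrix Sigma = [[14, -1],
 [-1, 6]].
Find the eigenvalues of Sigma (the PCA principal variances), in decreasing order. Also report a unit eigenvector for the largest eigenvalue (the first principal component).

Step 1 — characteristic polynomial of 2×2 Sigma:
  det(Sigma - λI) = λ² - trace · λ + det = 0.
  trace = 14 + 6 = 20, det = 14·6 - (-1)² = 83.
Step 2 — discriminant:
  Δ = trace² - 4·det = 400 - 332 = 68.
Step 3 — eigenvalues:
  λ = (trace ± √Δ)/2 = (20 ± 8.2462)/2,
  λ_1 = 14.1231,  λ_2 = 5.8769.

Step 4 — unit eigenvector for λ_1: solve (Sigma - λ_1 I)v = 0. First row:
  (14 - 14.1231)·v_x + (-1)·v_y = 0, i.e. (-0.1231)·v_x + (-1)·v_y = 0,
  so v ∝ (b, λ_1 - a) = (-1, 0.1231); multiply by -1 so the first entry is positive: u = (1, -0.1231).
  ||u|| = √((1)² + (-0.1231)²) = √(1.0152) ≈ 1.0075,
  v_1 = u/||u|| ≈ (0.9925, -0.1222) (||v_1|| = 1).

λ_1 = 14.1231,  λ_2 = 5.8769;  v_1 ≈ (0.9925, -0.1222)


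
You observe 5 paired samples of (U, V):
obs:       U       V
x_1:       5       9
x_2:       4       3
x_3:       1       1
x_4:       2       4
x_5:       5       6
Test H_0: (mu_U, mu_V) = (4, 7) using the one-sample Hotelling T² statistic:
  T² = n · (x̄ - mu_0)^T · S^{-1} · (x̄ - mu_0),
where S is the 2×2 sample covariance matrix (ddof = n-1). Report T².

Step 1 — sample mean vector:
  mean(U) = (5 + 4 + 1 + 2 + 5) / 5 = 17/5 = 3.4
  mean(V) = (9 + 3 + 1 + 4 + 6) / 5 = 23/5 = 4.6
  x̄ = (3.4, 4.6),  deviation x̄ - mu_0 = (3.4, 4.6) - (4, 7) = (-0.6, -2.4).

Step 2 — sample covariance matrix, S[i,j] = (1/(n-1)) · Σ_k (x_{k,i} - mean_i) · (x_{k,j} - mean_j), divisor n-1 = 4:
  S[U,U] = ((1.6)·(1.6) + (0.6)·(0.6) + (-2.4)·(-2.4) + (-1.4)·(-1.4) + (1.6)·(1.6)) / 4 = 13.2/4 = 3.3
  S[U,V] = ((1.6)·(4.4) + (0.6)·(-1.6) + (-2.4)·(-3.6) + (-1.4)·(-0.6) + (1.6)·(1.4)) / 4 = 17.8/4 = 4.45
  S[V,V] = ((4.4)·(4.4) + (-1.6)·(-1.6) + (-3.6)·(-3.6) + (-0.6)·(-0.6) + (1.4)·(1.4)) / 4 = 37.2/4 = 9.3
  S = [[3.3, 4.45],
 [4.45, 9.3]].

Step 3 — invert S. det(S) = 3.3·9.3 - (4.45)² = 10.8875.
  S^{-1} = (1/det) · [[d, -b], [-b, a]] = [[0.8542, -0.4087],
 [-0.4087, 0.3031]].

Step 4 — quadratic form (x̄ - mu_0)^T · S^{-1} · (x̄ - mu_0):
  S^{-1} · (x̄ - mu_0) = (0.4684, -0.4822),
  (x̄ - mu_0)^T · [...] = (-0.6)·(0.4684) + (-2.4)·(-0.4822) = 0.8762.

Step 5 — scale by n: T² = 5 · 0.8762 = 4.3812.

T² ≈ 4.3812
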